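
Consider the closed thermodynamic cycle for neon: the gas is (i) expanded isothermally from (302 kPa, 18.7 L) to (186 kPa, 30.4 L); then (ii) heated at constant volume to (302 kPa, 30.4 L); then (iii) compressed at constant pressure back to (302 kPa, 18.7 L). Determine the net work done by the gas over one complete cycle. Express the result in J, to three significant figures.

W_net ≈ -789 J

Leg (i): W = PᵢVᵢ ln(V_f/Vᵢ) = (5647) ln(30.4/18.7) = 2744 J.
Leg (ii): W = 0.
Leg (iii): W = PΔV = (302)(18.7 − 30.4) = -3533 J.
W_net = 2744 − 3533 = -789.2 J.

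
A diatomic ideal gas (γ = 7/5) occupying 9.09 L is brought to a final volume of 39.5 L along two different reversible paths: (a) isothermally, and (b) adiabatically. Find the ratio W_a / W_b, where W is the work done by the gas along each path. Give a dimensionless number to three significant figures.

Path (a) isothermal: W = P₁V₁ ln(V₂/V₁) → W_a/(P₁V₁) = 1.469.
Path (b) adiabatic: W = P₁V₁(1 − (V₁/V₂)^(γ−1))/(γ−1) → W_b/(P₁V₁) = 1.111.
W_a / W_b = 1.469 / 1.111 = 1.322.

W_a / W_b ≈ 1.32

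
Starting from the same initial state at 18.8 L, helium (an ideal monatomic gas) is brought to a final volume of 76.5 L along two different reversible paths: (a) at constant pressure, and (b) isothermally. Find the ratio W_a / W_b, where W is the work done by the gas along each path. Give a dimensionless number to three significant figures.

W_a / W_b ≈ 2.19

Path (a) isobaric: W = P₁(V₂ − V₁) → W_a/(P₁V₁) = 3.069.
Path (b) isothermal: W = P₁V₁ ln(V₂/V₁) → W_b/(P₁V₁) = 1.403.
W_a / W_b = 3.069 / 1.403 = 2.187.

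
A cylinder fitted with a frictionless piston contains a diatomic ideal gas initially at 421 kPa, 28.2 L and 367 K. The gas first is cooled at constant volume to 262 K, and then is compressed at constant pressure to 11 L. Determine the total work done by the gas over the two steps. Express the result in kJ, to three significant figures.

Step 1 (isochoric): W = 0 (constant volume).
After step 1: P = 300.6 kPa (V unchanged).
Step 2 (isobaric): W = PΔV = (300.6 kPa)(11 − 28.2 L) = -5169 J.
W_total = 0 − 5169 = -5169 J.

W_total ≈ -5.17 kJ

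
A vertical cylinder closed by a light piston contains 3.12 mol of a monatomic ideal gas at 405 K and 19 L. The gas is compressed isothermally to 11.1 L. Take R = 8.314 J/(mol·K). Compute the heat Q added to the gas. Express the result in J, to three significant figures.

Q ≈ -5650 J

Isothermal ⇒ ΔU = 0, so Q = W = nRT ln(V₂/V₁).
Q = (3.12)(8.314)(405) ln(11.1/19) = 10506 × -0.5375 = -5647 J.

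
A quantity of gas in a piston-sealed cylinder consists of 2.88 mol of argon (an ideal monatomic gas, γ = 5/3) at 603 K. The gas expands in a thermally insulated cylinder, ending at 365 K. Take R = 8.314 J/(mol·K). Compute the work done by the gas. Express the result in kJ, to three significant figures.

Adiabatic ⇒ Q = 0, so W_by = −ΔU = nCᵥ(T₁ − T₂).
Cᵥ = 3R/2 = 12.47 J/(mol·K).
W = (2.88)(12.47)(603 − 365) = 8548 J.

W ≈ 8.55 kJ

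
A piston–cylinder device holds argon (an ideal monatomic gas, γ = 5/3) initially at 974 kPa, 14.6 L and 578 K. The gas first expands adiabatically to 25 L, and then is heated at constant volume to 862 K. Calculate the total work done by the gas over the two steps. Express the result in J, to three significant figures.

W_total ≈ 6430 J

Step 1 (adiabatic): W = (P₁V₁ − P₂V₂)/(γ−1) = (14220 − 9935)/0.667 = 6427 J.
Step 2 (isochoric): W = 0 (constant volume).
W_total = 6427 + 0 = 6427 J.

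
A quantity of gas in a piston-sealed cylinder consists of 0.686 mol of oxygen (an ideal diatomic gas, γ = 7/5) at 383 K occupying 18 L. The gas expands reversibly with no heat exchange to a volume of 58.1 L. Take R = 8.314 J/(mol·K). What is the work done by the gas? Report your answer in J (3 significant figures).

Adiabatic: TV^(γ−1) = const with γ = 7/5.
T₂ = T₁ (V₁/V₂)^(γ−1) = 383 × (18/58.1)^0.4 = 383 × 0.6258 = 239.7 K.
W_by = nCᵥ(T₁ − T₂) = (0.686)(20.79)(383 − 239.7) = 2043 J.

W ≈ 2040 J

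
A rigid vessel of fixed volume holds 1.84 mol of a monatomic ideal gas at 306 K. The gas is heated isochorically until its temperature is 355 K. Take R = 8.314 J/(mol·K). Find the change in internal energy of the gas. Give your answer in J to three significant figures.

ΔU ≈ 1120 J

Constant volume ⇒ W = 0, so Q = ΔU = nCᵥΔT with Cᵥ = 3R/2 = 12.47 J/(mol·K).
ΔU = (1.84)(12.47)(355 − 306) = 1124 J.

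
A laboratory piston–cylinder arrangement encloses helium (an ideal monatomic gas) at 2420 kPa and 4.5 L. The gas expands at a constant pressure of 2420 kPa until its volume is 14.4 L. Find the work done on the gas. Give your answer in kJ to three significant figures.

Isobaric: W = P ΔV.
W = (2420 kPa)(14.4 − 4.5 L) = (2420)(9.9) = 23958 J.
Work on gas = −W_by = -23958 J.

W ≈ -24.0 kJ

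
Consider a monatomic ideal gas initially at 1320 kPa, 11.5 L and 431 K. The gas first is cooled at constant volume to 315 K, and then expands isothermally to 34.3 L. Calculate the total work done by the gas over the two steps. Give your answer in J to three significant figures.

W_total ≈ 12100 J

Step 1 (isochoric): W = 0 (constant volume).
After step 1: P = 964.7 kPa (V unchanged).
Step 2 (isothermal): W = P₁V₁ ln(V₂/V₁) = (11094) ln(34.3/11.5) = 12124 J.
W_total = 0 + 12124 = 12124 J.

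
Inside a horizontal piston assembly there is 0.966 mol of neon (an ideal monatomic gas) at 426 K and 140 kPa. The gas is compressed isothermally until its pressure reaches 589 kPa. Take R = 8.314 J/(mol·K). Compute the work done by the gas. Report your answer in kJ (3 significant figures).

Isothermal process: W = nRT ln(V₂/V₁) = nRT ln(P₁/P₂).
W = (0.966)(8.314)(426) × ln(140/589)
  = 3421 × ln(0.2377) = 3421 × -1.437
W_by_gas = -4916 J.

W ≈ -4.92 kJ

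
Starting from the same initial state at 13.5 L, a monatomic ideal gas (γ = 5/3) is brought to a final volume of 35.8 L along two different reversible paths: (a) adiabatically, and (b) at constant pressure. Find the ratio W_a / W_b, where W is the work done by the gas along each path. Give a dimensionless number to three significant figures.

Path (a) adiabatic: W = P₁V₁(1 − (V₁/V₂)^(γ−1))/(γ−1) → W_a/(P₁V₁) = 0.7171.
Path (b) isobaric: W = P₁(V₂ − V₁) → W_b/(P₁V₁) = 1.652.
W_a / W_b = 0.7171 / 1.652 = 0.4341.

W_a / W_b ≈ 0.434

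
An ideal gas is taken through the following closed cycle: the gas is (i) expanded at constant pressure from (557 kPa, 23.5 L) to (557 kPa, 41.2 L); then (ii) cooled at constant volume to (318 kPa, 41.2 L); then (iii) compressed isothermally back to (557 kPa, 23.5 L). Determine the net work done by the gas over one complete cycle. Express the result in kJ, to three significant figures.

W_net ≈ 2.50 kJ

Leg (i): W = PΔV = (557)(41.2 − 23.5) = 9859 J.
Leg (ii): W = 0.
Leg (iii): W = PᵢVᵢ ln(V_f/Vᵢ) = (13102) ln(23.5/41.2) = -7356 J.
W_net = 9859 − 7356 = 2503 J.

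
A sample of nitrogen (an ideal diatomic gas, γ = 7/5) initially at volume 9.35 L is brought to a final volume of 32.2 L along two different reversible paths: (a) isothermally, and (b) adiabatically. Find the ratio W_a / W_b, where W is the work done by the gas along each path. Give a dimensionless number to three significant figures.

W_a / W_b ≈ 1.27

Path (a) isothermal: W = P₁V₁ ln(V₂/V₁) → W_a/(P₁V₁) = 1.237.
Path (b) adiabatic: W = P₁V₁(1 − (V₁/V₂)^(γ−1))/(γ−1) → W_b/(P₁V₁) = 0.9755.
W_a / W_b = 1.237 / 0.9755 = 1.268.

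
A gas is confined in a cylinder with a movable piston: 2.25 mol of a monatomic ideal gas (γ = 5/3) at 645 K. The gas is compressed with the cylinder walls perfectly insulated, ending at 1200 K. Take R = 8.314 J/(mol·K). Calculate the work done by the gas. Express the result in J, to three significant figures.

W ≈ -15600 J

Adiabatic ⇒ Q = 0, so W_by = −ΔU = nCᵥ(T₁ − T₂).
Cᵥ = 3R/2 = 12.47 J/(mol·K).
W = (2.25)(12.47)(645 − 1200) = -15573 J.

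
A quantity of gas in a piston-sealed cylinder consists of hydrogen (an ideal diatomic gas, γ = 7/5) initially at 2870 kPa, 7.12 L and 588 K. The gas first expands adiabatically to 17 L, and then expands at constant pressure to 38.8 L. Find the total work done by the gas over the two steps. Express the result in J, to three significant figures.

Step 1 (adiabatic): W = (P₁V₁ − P₂V₂)/(γ−1) = (20434 − 14427)/0.4 = 15019 J.
After step 1: P = 848.6 kPa, V = 17 L, T = 415.1 K.
Step 2 (isobaric): W = PΔV = (848.6 kPa)(38.8 − 17 L) = 18500 J.
W_total = 15019 + 18500 = 33519 J.

W_total ≈ 33500 J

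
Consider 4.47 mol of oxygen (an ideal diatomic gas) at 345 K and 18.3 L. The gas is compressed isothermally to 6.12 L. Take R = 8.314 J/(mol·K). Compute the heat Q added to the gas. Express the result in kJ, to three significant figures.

Q ≈ -14.0 kJ

Isothermal ⇒ ΔU = 0, so Q = W = nRT ln(V₂/V₁).
Q = (4.47)(8.314)(345) ln(6.12/18.3) = 12821 × -1.095 = -14044 J.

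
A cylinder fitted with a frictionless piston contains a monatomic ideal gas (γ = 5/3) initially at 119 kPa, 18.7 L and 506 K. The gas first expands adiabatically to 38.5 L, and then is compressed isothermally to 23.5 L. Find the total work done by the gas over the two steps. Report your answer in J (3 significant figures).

Step 1 (adiabatic): W = (P₁V₁ − P₂V₂)/(γ−1) = (2225 − 1375)/0.667 = 1275 J.
After step 1: P = 35.71 kPa, V = 38.5 L, T = 312.7 K.
Step 2 (isothermal): W = P₁V₁ ln(V₂/V₁) = (1375) ln(23.5/38.5) = -678.8 J.
W_total = 1275 − 678.8 = 596.6 J.

W_total ≈ 597 J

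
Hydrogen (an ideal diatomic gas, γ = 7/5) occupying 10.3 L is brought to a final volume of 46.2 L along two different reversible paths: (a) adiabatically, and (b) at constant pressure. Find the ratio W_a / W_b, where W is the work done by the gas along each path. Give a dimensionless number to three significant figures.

Path (a) adiabatic: W = P₁V₁(1 − (V₁/V₂)^(γ−1))/(γ−1) → W_a/(P₁V₁) = 1.128.
Path (b) isobaric: W = P₁(V₂ − V₁) → W_b/(P₁V₁) = 3.485.
W_a / W_b = 1.128 / 3.485 = 0.3238.

W_a / W_b ≈ 0.324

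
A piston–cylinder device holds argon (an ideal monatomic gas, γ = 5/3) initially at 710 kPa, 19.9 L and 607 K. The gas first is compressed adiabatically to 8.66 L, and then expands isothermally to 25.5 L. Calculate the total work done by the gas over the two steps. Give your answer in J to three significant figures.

Step 1 (adiabatic): W = (P₁V₁ − P₂V₂)/(γ−1) = (14129 − 24604)/0.667 = -15712 J.
After step 1: P = 2841 kPa, V = 8.66 L, T = 1057 K.
Step 2 (isothermal): W = P₁V₁ ln(V₂/V₁) = (24604) ln(25.5/8.66) = 26571 J.
W_total = -15712 + 26571 = 10859 J.

W_total ≈ 10900 J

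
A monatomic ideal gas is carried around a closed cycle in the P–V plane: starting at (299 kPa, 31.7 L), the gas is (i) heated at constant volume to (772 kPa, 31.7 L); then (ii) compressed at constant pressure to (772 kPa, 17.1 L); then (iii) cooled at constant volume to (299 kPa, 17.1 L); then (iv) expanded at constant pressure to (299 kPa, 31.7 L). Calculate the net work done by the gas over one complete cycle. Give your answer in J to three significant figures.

W_net ≈ -6910 J

Constant-volume legs do no work.
W(ii) = (772)(17.1 − 31.7) = -11271 J; W(iv) = (299)(31.7 − 17.1) = 4365 J.
W_net = -11271 + 4365 = -6906 J (the counter-clockwise enclosed area).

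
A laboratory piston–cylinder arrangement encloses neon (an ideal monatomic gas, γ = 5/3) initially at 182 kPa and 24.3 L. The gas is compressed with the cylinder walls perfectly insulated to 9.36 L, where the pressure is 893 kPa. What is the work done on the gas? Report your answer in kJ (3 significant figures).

Adiabatic: W = (P₁V₁ − P₂V₂)/(γ − 1) with γ = 5/3.
P₁V₁ = 4423 J, P₂V₂ = 8358 J.
W = (4423 − 8358) / 0.6667 = -5904 J.
Work on gas = −W_by = 5904 J.

W ≈ 5.90 kJ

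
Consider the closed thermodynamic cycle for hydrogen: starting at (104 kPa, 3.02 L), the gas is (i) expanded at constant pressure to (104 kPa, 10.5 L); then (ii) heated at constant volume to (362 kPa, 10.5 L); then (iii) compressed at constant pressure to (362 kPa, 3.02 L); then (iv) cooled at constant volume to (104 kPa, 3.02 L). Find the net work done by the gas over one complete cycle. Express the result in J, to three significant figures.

W_net ≈ -1930 J

Constant-volume legs do no work.
W(i) = (104)(10.5 − 3.02) = 777.9 J; W(iii) = (362)(3.02 − 10.5) = -2708 J.
W_net = 777.9 − 2708 = -1930 J (the counter-clockwise enclosed area).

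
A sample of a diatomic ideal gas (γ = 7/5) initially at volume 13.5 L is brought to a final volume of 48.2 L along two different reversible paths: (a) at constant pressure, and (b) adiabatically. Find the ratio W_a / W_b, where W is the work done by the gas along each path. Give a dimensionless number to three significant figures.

Path (a) isobaric: W = P₁(V₂ − V₁) → W_a/(P₁V₁) = 2.57.
Path (b) adiabatic: W = P₁V₁(1 − (V₁/V₂)^(γ−1))/(γ−1) → W_b/(P₁V₁) = 0.9974.
W_a / W_b = 2.57 / 0.9974 = 2.577.

W_a / W_b ≈ 2.58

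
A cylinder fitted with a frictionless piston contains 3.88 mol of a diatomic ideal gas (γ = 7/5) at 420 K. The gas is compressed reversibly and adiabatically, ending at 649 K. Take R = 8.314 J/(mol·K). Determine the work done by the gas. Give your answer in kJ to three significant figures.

Adiabatic ⇒ Q = 0, so W_by = −ΔU = nCᵥ(T₁ − T₂).
Cᵥ = 5R/2 = 20.79 J/(mol·K).
W = (3.88)(20.79)(420 − 649) = -18468 J.

W ≈ -18.5 kJ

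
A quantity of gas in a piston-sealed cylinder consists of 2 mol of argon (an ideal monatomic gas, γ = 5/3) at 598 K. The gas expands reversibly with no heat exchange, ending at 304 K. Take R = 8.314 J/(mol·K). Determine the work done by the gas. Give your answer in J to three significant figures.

W ≈ 7330 J

Adiabatic ⇒ Q = 0, so W_by = −ΔU = nCᵥ(T₁ − T₂).
Cᵥ = 3R/2 = 12.47 J/(mol·K).
W = (2)(12.47)(598 − 304) = 7333 J.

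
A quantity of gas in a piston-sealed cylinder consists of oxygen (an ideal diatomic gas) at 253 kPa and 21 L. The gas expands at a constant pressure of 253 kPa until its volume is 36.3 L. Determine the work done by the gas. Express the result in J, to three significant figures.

W ≈ 3870 J

Isobaric: W = P ΔV.
W = (253 kPa)(36.3 − 21 L) = (253)(15.3) = 3871 J.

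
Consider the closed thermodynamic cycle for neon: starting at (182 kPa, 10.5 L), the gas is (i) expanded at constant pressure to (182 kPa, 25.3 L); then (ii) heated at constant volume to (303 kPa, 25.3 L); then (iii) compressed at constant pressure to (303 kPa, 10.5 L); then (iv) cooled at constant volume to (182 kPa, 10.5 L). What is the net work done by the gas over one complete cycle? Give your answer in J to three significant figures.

Constant-volume legs do no work.
W(i) = (182)(25.3 − 10.5) = 2694 J; W(iii) = (303)(10.5 − 25.3) = -4484 J.
W_net = 2694 − 4484 = -1791 J (the counter-clockwise enclosed area).

W_net ≈ -1790 J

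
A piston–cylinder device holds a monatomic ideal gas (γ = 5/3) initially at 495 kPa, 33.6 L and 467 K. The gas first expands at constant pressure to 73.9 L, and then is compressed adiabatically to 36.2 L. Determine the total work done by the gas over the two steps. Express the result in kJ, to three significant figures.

Step 1 (isobaric): W = PΔV = (495 kPa)(73.9 − 33.6 L) = 19949 J.
After step 1: P = 495 kPa, V = 73.9 L, T = 1027 K.
Step 2 (adiabatic): W = (P₁V₁ − P₂V₂)/(γ−1) = (36580 − 58867)/0.667 = -33430 J.
W_total = 19949 − 33430 = -13482 J.

W_total ≈ -13.5 kJ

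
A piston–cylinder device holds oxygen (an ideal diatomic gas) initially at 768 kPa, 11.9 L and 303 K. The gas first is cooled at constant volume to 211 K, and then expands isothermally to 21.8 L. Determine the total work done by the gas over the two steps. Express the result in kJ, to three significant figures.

Step 1 (isochoric): W = 0 (constant volume).
After step 1: P = 534.8 kPa (V unchanged).
Step 2 (isothermal): W = P₁V₁ ln(V₂/V₁) = (6364) ln(21.8/11.9) = 3853 J.
W_total = 0 + 3853 = 3853 J.

W_total ≈ 3.85 kJ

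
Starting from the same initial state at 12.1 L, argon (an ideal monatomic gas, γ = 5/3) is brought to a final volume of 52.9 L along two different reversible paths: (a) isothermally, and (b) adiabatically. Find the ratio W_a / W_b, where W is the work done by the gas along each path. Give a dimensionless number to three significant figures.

Path (a) isothermal: W = P₁V₁ ln(V₂/V₁) → W_a/(P₁V₁) = 1.475.
Path (b) adiabatic: W = P₁V₁(1 − (V₁/V₂)^(γ−1))/(γ−1) → W_b/(P₁V₁) = 0.939.
W_a / W_b = 1.475 / 0.939 = 1.571.

W_a / W_b ≈ 1.57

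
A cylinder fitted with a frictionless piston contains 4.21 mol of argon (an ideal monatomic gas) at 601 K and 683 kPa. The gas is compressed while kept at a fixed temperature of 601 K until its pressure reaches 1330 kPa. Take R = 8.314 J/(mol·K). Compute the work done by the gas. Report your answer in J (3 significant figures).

Isothermal process: W = nRT ln(V₂/V₁) = nRT ln(P₁/P₂).
W = (4.21)(8.314)(601) × ln(683/1330)
  = 21036 × ln(0.5135) = 21036 × -0.6664
W_by_gas = -14019 J.

W ≈ -14000 J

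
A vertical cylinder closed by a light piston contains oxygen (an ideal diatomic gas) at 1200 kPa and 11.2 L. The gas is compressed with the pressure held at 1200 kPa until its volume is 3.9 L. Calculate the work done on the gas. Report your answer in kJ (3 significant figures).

Isobaric: W = P ΔV.
W = (1200 kPa)(3.9 − 11.2 L) = (1200)(-7.3) = -8760 J.
Work on gas = −W_by = 8760 J.

W ≈ 8.76 kJ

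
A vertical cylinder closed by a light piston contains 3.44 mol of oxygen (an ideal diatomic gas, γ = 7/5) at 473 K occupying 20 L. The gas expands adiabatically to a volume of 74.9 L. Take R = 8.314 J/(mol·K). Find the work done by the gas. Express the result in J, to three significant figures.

W ≈ 13900 J

Adiabatic: TV^(γ−1) = const with γ = 7/5.
T₂ = T₁ (V₁/V₂)^(γ−1) = 473 × (20/74.9)^0.4 = 473 × 0.5897 = 278.9 K.
W_by = nCᵥ(T₁ − T₂) = (3.44)(20.79)(473 − 278.9) = 13877 J.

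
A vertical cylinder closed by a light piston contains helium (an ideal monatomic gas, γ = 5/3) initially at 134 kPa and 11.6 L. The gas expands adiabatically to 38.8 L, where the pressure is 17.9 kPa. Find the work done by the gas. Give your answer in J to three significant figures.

W ≈ 1290 J

Adiabatic: W = (P₁V₁ − P₂V₂)/(γ − 1) with γ = 5/3.
P₁V₁ = 1554 J, P₂V₂ = 694.5 J.
W = (1554 − 694.5) / 0.6667 = 1290 J.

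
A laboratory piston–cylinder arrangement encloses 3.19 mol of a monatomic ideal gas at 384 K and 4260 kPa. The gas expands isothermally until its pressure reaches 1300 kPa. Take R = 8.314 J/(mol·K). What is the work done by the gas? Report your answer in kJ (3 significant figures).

W ≈ 12.1 kJ

Isothermal process: W = nRT ln(V₂/V₁) = nRT ln(P₁/P₂).
W = (3.19)(8.314)(384) × ln(4260/1300)
  = 10184 × ln(3.277) = 10184 × 1.187
W_by_gas = 12088 J.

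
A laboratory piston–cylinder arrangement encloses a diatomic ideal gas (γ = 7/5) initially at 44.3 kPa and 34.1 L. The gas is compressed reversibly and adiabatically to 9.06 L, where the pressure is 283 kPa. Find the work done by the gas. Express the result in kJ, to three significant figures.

W ≈ -2.63 kJ

Adiabatic: W = (P₁V₁ − P₂V₂)/(γ − 1) with γ = 7/5.
P₁V₁ = 1511 J, P₂V₂ = 2564 J.
W = (1511 − 2564) / 0.4 = -2633 J.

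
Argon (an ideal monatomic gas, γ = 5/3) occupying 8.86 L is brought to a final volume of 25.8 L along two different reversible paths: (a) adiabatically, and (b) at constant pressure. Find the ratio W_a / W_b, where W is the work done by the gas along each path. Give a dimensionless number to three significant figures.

Path (a) adiabatic: W = P₁V₁(1 − (V₁/V₂)^(γ−1))/(γ−1) → W_a/(P₁V₁) = 0.7644.
Path (b) isobaric: W = P₁(V₂ − V₁) → W_b/(P₁V₁) = 1.912.
W_a / W_b = 0.7644 / 1.912 = 0.3998.

W_a / W_b ≈ 0.400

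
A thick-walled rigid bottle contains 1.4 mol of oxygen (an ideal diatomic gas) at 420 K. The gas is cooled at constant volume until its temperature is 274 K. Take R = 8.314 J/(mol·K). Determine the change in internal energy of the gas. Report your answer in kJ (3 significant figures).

Constant volume ⇒ W = 0, so Q = ΔU = nCᵥΔT with Cᵥ = 5R/2 = 20.79 J/(mol·K).
ΔU = (1.4)(20.79)(274 − 420) = -4248 J.

ΔU ≈ -4.25 kJ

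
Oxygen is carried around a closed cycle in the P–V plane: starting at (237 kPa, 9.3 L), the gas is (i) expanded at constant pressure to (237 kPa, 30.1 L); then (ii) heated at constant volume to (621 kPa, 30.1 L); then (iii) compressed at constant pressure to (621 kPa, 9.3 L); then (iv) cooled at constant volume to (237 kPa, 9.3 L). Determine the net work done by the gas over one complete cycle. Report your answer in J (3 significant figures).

Constant-volume legs do no work.
W(i) = (237)(30.1 − 9.3) = 4930 J; W(iii) = (621)(9.3 − 30.1) = -12917 J.
W_net = 4930 − 12917 = -7987 J (the counter-clockwise enclosed area).

W_net ≈ -7990 J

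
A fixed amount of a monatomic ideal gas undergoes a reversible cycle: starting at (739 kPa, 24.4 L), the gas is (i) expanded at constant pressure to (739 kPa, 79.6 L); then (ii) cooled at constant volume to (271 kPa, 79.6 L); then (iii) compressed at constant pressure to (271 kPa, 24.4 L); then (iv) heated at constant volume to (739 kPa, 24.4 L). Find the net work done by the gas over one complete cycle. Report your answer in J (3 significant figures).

Constant-volume legs do no work.
W(i) = (739)(79.6 − 24.4) = 40793 J; W(iii) = (271)(24.4 − 79.6) = -14959 J.
W_net = 40793 − 14959 = 25834 J (the clockwise enclosed area).

W_net ≈ 25800 J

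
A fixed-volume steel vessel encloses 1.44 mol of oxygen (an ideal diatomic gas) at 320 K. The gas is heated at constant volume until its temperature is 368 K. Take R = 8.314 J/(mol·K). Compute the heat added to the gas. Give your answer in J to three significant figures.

Constant volume ⇒ W = 0, so Q = ΔU = nCᵥΔT with Cᵥ = 5R/2 = 20.79 J/(mol·K).
ΔU = (1.44)(20.79)(368 − 320) = 1437 J.

Q ≈ 1440 J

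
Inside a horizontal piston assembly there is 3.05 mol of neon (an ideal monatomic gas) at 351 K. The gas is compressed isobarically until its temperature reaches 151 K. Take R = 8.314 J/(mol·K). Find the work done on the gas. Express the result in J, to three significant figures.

W ≈ 5070 J

Isobaric: W = P ΔV = nR ΔT.
W = (3.05)(8.314)(151 − 351) = -5072 J.
Work on gas = −W_by = 5072 J.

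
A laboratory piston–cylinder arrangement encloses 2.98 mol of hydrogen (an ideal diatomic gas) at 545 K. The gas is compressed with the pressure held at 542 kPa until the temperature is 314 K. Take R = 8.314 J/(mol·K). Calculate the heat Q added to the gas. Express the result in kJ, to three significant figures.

Isobaric: W = nRΔT = (2.98)(8.314)(-231) = -5723 J.
ΔU = nCᵥΔT with Cᵥ = 5R/2: ΔU = (2.98)(20.79)(-231) = -14308 J.
Q = ΔU + W = -14308 − 5723 = -20031 J.

Q ≈ -20.0 kJ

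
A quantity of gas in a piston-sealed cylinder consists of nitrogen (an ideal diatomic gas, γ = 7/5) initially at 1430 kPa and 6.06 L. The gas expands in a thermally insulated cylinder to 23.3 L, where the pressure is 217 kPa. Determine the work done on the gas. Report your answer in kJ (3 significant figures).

Adiabatic: W = (P₁V₁ − P₂V₂)/(γ − 1) with γ = 7/5.
P₁V₁ = 8666 J, P₂V₂ = 5056 J.
W = (8666 − 5056) / 0.4 = 9024 J.
Work on gas = −W_by = -9024 J.

W ≈ -9.02 kJ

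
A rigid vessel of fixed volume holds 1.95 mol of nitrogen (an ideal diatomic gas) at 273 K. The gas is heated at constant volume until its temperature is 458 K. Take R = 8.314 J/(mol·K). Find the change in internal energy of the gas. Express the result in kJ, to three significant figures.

Constant volume ⇒ W = 0, so Q = ΔU = nCᵥΔT with Cᵥ = 5R/2 = 20.79 J/(mol·K).
ΔU = (1.95)(20.79)(458 − 273) = 7498 J.

ΔU ≈ 7.50 kJ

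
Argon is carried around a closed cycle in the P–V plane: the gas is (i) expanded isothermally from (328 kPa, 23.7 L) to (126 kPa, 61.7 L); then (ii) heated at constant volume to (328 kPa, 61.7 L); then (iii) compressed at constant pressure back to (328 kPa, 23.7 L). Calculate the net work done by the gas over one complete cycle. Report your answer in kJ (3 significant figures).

W_net ≈ -5.03 kJ

Leg (i): W = PᵢVᵢ ln(V_f/Vᵢ) = (7774) ln(61.7/23.7) = 7438 J.
Leg (ii): W = 0.
Leg (iii): W = PΔV = (328)(23.7 − 61.7) = -12464 J.
W_net = 7438 − 12464 = -5026 J.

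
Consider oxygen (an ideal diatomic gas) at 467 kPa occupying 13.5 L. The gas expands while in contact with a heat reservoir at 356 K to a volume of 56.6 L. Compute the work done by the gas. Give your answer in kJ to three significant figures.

W ≈ 9.04 kJ

Isothermal: W = nRT ln(V₂/V₁) = P₁V₁ ln(V₂/V₁).
P₁V₁ = (467 kPa)(13.5 L) = 6304 J.
W = 6304 × ln(56.6/13.5) = 6304 × 1.433
W_by_gas = 9036 J.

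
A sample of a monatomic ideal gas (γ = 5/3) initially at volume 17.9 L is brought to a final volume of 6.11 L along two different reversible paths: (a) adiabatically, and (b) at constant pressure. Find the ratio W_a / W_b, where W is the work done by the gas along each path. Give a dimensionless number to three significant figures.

Path (a) adiabatic: W = P₁V₁(1 − (V₁/V₂)^(γ−1))/(γ−1) → W_a/(P₁V₁) = -1.571.
Path (b) isobaric: W = P₁(V₂ − V₁) → W_b/(P₁V₁) = -0.6587.
W_a / W_b = -1.571 / -0.6587 = 2.385.

W_a / W_b ≈ 2.39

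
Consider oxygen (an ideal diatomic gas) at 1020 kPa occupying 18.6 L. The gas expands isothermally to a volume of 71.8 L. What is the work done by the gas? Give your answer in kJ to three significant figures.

Isothermal: W = nRT ln(V₂/V₁) = P₁V₁ ln(V₂/V₁).
P₁V₁ = (1020 kPa)(18.6 L) = 18972 J.
W = 18972 × ln(71.8/18.6) = 18972 × 1.351
W_by_gas = 25626 J.

W ≈ 25.6 kJ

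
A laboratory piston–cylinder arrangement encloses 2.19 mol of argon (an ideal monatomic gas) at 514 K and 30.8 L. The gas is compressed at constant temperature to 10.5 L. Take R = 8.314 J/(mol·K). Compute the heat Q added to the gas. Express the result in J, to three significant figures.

Isothermal ⇒ ΔU = 0, so Q = W = nRT ln(V₂/V₁).
Q = (2.19)(8.314)(514) ln(10.5/30.8) = 9359 × -1.076 = -10071 J.

Q ≈ -10100 J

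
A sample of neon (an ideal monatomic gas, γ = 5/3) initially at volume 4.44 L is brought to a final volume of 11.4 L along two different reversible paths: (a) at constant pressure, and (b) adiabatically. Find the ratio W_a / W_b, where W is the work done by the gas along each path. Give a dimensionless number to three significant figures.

Path (a) isobaric: W = P₁(V₂ − V₁) → W_a/(P₁V₁) = 1.568.
Path (b) adiabatic: W = P₁V₁(1 − (V₁/V₂)^(γ−1))/(γ−1) → W_b/(P₁V₁) = 0.7.
W_a / W_b = 1.568 / 0.7 = 2.239.

W_a / W_b ≈ 2.24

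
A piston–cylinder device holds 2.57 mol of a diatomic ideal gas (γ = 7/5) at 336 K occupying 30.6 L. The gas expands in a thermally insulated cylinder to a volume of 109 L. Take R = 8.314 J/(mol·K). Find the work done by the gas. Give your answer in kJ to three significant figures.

W ≈ 7.15 kJ

Adiabatic: TV^(γ−1) = const with γ = 7/5.
T₂ = T₁ (V₁/V₂)^(γ−1) = 336 × (30.6/109)^0.4 = 336 × 0.6016 = 202.1 K.
W_by = nCᵥ(T₁ − T₂) = (2.57)(20.79)(336 − 202.1) = 7150 J.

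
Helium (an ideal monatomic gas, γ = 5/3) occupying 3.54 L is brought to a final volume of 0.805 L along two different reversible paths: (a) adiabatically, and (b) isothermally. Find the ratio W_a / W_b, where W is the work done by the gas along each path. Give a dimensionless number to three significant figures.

Path (a) adiabatic: W = P₁V₁(1 − (V₁/V₂)^(γ−1))/(γ−1) → W_a/(P₁V₁) = -2.526.
Path (b) isothermal: W = P₁V₁ ln(V₂/V₁) → W_b/(P₁V₁) = -1.481.
W_a / W_b = -2.526 / -1.481 = 1.706.

W_a / W_b ≈ 1.71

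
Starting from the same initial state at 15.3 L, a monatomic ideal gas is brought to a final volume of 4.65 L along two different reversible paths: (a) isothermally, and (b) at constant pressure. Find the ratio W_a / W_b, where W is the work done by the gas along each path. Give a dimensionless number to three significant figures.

W_a / W_b ≈ 1.71

Path (a) isothermal: W = P₁V₁ ln(V₂/V₁) → W_a/(P₁V₁) = -1.191.
Path (b) isobaric: W = P₁(V₂ − V₁) → W_b/(P₁V₁) = -0.6961.
W_a / W_b = -1.191 / -0.6961 = 1.711.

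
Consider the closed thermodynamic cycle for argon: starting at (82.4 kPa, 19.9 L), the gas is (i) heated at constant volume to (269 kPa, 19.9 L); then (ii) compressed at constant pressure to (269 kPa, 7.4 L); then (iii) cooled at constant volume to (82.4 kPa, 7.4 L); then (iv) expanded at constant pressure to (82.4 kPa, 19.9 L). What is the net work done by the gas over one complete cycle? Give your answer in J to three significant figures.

W_net ≈ -2330 J

Constant-volume legs do no work.
W(ii) = (269)(7.4 − 19.9) = -3362 J; W(iv) = (82.4)(19.9 − 7.4) = 1030 J.
W_net = -3362 + 1030 = -2332 J (the counter-clockwise enclosed area).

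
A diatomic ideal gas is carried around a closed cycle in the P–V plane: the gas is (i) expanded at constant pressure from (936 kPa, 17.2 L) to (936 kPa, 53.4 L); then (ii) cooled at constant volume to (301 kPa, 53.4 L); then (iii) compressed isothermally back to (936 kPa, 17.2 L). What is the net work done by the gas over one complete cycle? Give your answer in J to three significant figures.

Leg (i): W = PΔV = (936)(53.4 − 17.2) = 33883 J.
Leg (ii): W = 0.
Leg (iii): W = PᵢVᵢ ln(V_f/Vᵢ) = (16073) ln(17.2/53.4) = -18210 J.
W_net = 33883 − 18210 = 15674 J.

W_net ≈ 15700 J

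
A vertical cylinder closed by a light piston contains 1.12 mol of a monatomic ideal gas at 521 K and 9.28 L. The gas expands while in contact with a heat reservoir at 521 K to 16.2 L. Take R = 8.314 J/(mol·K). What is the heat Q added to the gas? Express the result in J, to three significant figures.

Q ≈ 2700 J

Isothermal ⇒ ΔU = 0, so Q = W = nRT ln(V₂/V₁).
Q = (1.12)(8.314)(521) ln(16.2/9.28) = 4851 × 0.5571 = 2703 J.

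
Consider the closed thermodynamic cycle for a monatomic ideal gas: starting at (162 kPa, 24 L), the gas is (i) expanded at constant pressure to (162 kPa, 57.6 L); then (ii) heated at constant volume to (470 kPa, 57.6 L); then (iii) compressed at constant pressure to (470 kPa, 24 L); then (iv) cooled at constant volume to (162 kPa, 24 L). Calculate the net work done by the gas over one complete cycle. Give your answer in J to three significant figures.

Constant-volume legs do no work.
W(i) = (162)(57.6 − 24) = 5443 J; W(iii) = (470)(24 − 57.6) = -15792 J.
W_net = 5443 − 15792 = -10349 J (the counter-clockwise enclosed area).

W_net ≈ -10300 J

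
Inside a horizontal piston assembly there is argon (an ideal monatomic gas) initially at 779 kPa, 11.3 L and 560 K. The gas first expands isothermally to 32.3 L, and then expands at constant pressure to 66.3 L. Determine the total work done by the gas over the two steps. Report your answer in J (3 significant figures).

Step 1 (isothermal): W = P₁V₁ ln(V₂/V₁) = (8803) ln(32.3/11.3) = 9245 J.
After step 1: P = 272.5 kPa, V = 32.3 L, T = 560 K.
Step 2 (isobaric): W = PΔV = (272.5 kPa)(66.3 − 32.3 L) = 9266 J.
W_total = 9245 + 9266 = 18511 J.

W_total ≈ 18500 J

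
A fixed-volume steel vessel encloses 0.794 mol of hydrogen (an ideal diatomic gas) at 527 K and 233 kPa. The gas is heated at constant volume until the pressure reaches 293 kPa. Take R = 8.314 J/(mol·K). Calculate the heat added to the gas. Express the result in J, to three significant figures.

Q ≈ 2240 J

Constant volume ⇒ W = 0, so Q = ΔU = nCᵥΔT with Cᵥ = 5R/2 = 20.79 J/(mol·K).
At constant V, T₂/T₁ = P₂/P₁ ⇒ ΔT = T₁(P₂/P₁ − 1) = 527·(293/233 − 1) = 135.7 K.
ΔU = (0.794)(20.79)(135.7) = 2240 J.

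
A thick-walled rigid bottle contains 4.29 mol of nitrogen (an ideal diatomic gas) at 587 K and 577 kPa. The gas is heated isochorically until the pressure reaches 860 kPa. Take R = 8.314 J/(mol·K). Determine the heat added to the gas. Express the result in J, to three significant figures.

Q ≈ 25700 J

Constant volume ⇒ W = 0, so Q = ΔU = nCᵥΔT with Cᵥ = 5R/2 = 20.79 J/(mol·K).
At constant V, T₂/T₁ = P₂/P₁ ⇒ ΔT = T₁(P₂/P₁ − 1) = 587·(860/577 − 1) = 287.9 K.
ΔU = (4.29)(20.79)(287.9) = 25672 J.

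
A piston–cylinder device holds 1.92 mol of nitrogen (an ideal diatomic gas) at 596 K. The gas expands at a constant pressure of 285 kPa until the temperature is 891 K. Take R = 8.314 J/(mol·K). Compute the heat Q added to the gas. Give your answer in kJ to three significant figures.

Isobaric: W = nRΔT = (1.92)(8.314)(295) = 4709 J.
ΔU = nCᵥΔT with Cᵥ = 5R/2: ΔU = (1.92)(20.79)(295) = 11773 J.
Q = ΔU + W = 11773 + 4709 = 16482 J.

Q ≈ 16.5 kJ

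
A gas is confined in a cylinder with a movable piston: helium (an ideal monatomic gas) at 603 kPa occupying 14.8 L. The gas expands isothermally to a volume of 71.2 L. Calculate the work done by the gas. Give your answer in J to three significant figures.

Isothermal: W = nRT ln(V₂/V₁) = P₁V₁ ln(V₂/V₁).
P₁V₁ = (603 kPa)(14.8 L) = 8924 J.
W = 8924 × ln(71.2/14.8) = 8924 × 1.571
W_by_gas = 14019 J.

W ≈ 14000 J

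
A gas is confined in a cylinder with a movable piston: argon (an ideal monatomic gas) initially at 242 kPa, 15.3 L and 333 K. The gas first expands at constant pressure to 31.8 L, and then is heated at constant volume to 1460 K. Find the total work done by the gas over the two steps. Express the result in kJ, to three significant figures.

Step 1 (isobaric): W = PΔV = (242 kPa)(31.8 − 15.3 L) = 3993 J.
Step 2 (isochoric): W = 0 (constant volume).
W_total = 3993 + 0 = 3993 J.

W_total ≈ 3.99 kJ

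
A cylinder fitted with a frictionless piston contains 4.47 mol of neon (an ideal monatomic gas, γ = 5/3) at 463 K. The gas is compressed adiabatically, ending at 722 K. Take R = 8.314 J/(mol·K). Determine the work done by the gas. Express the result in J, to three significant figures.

W ≈ -14400 J

Adiabatic ⇒ Q = 0, so W_by = −ΔU = nCᵥ(T₁ − T₂).
Cᵥ = 3R/2 = 12.47 J/(mol·K).
W = (4.47)(12.47)(463 − 722) = -14438 J.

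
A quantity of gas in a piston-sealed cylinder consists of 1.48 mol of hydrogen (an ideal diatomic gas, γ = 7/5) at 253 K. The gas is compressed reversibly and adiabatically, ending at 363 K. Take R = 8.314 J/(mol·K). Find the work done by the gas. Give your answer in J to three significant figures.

Adiabatic ⇒ Q = 0, so W_by = −ΔU = nCᵥ(T₁ − T₂).
Cᵥ = 5R/2 = 20.79 J/(mol·K).
W = (1.48)(20.79)(253 − 363) = -3384 J.

W ≈ -3380 J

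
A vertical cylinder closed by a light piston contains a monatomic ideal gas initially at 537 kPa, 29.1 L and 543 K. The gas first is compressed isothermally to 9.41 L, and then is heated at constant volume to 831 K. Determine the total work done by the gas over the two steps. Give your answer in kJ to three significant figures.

Step 1 (isothermal): W = P₁V₁ ln(V₂/V₁) = (15627) ln(9.41/29.1) = -17642 J.
Step 2 (isochoric): W = 0 (constant volume).
W_total = -17642 + 0 = -17642 J.

W_total ≈ -17.6 kJ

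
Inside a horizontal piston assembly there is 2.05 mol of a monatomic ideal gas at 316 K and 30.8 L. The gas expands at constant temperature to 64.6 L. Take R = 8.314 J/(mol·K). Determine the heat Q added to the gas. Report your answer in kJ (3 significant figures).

Q ≈ 3.99 kJ

Isothermal ⇒ ΔU = 0, so Q = W = nRT ln(V₂/V₁).
Q = (2.05)(8.314)(316) ln(64.6/30.8) = 5386 × 0.7407 = 3989 J.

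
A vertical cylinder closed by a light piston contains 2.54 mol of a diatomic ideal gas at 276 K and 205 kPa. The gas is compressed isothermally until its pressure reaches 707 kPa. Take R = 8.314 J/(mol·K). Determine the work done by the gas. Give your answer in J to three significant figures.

Isothermal process: W = nRT ln(V₂/V₁) = nRT ln(P₁/P₂).
W = (2.54)(8.314)(276) × ln(205/707)
  = 5828 × ln(0.29) = 5828 × -1.238
W_by_gas = -7216 J.

W ≈ -7220 J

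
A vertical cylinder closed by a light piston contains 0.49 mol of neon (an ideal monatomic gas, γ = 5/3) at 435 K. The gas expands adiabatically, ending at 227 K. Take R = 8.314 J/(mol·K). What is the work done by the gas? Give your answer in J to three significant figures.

W ≈ 1270 J

Adiabatic ⇒ Q = 0, so W_by = −ΔU = nCᵥ(T₁ − T₂).
Cᵥ = 3R/2 = 12.47 J/(mol·K).
W = (0.49)(12.47)(435 − 227) = 1271 J.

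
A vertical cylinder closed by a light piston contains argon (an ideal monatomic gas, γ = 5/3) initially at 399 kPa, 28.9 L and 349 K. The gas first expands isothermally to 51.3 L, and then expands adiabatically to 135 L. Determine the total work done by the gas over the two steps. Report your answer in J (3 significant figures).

W_total ≈ 14800 J

Step 1 (isothermal): W = P₁V₁ ln(V₂/V₁) = (11531) ln(51.3/28.9) = 6617 J.
After step 1: P = 224.8 kPa, V = 51.3 L, T = 349 K.
Step 2 (adiabatic): W = (P₁V₁ − P₂V₂)/(γ−1) = (11531 − 6050)/0.667 = 8222 J.
W_total = 6617 + 8222 = 14839 J.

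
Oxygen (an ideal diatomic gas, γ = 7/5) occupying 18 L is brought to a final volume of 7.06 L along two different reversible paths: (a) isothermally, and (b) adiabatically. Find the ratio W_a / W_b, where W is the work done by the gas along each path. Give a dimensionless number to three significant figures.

Path (a) isothermal: W = P₁V₁ ln(V₂/V₁) → W_a/(P₁V₁) = -0.9359.
Path (b) adiabatic: W = P₁V₁(1 − (V₁/V₂)^(γ−1))/(γ−1) → W_b/(P₁V₁) = -1.135.
W_a / W_b = -0.9359 / -1.135 = 0.8245.

W_a / W_b ≈ 0.824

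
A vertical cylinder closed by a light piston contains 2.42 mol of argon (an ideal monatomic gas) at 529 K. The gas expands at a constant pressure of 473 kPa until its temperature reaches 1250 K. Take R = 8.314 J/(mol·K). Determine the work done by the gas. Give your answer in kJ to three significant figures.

Isobaric: W = P ΔV = nR ΔT.
W = (2.42)(8.314)(1250 − 529) = 14506 J.

W ≈ 14.5 kJ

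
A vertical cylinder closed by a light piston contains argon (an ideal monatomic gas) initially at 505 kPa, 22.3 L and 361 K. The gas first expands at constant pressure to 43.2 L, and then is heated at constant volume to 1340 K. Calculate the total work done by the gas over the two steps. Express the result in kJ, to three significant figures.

Step 1 (isobaric): W = PΔV = (505 kPa)(43.2 − 22.3 L) = 10555 J.
Step 2 (isochoric): W = 0 (constant volume).
W_total = 10555 + 0 = 10555 J.

W_total ≈ 10.6 kJ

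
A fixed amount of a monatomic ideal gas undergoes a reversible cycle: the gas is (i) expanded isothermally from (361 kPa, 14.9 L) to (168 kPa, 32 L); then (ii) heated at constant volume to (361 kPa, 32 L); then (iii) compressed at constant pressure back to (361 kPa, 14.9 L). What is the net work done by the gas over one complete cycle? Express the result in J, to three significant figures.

W_net ≈ -2060 J

Leg (i): W = PᵢVᵢ ln(V_f/Vᵢ) = (5379) ln(32/14.9) = 4111 J.
Leg (ii): W = 0.
Leg (iii): W = PΔV = (361)(14.9 − 32) = -6173 J.
W_net = 4111 − 6173 = -2062 J.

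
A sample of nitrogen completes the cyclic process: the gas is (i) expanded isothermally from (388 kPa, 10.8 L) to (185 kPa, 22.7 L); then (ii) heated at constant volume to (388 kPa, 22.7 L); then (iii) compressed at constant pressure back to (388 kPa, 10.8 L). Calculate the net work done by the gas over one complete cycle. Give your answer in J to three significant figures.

W_net ≈ -1500 J

Leg (i): W = PᵢVᵢ ln(V_f/Vᵢ) = (4190) ln(22.7/10.8) = 3113 J.
Leg (ii): W = 0.
Leg (iii): W = PΔV = (388)(10.8 − 22.7) = -4617 J.
W_net = 3113 − 4617 = -1504 J.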